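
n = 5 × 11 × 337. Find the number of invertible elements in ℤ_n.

13440

φ(5) = 5 − 1 = 4.
φ(11) = 11 − 1 = 10.
φ(337) = 337 − 1 = 336.
Multiply: 4 · 10 · 336 = 13440.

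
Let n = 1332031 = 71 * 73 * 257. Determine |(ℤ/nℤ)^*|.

1290240

φ(71) = 71 − 1 = 70.
φ(73) = 73 − 1 = 72.
φ(257) = 257 − 1 = 256.
φ(1332031) = 70 × 72 × 256 = 1290240.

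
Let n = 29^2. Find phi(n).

812

φ(841) = 841 · (1 − 1/29)
       = 841 · 28/29 = 812.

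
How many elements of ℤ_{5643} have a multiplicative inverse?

3240

Prime factorization: 5643 = 3^3 * 11 * 19.
φ(3^3) = 3^3 − 3^2 = 27 − 9 = 18.
φ(11) = 11 − 1 = 10.
φ(19) = 19 − 1 = 18.
Since φ is multiplicative, φ(5643) = 18 · 10 · 18 = 3240.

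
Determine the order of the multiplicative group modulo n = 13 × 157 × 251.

φ(13) = 13 − 1 = 12.
φ(157) = 157 − 1 = 156.
φ(251) = 251 − 1 = 250.
Multiply: 12 · 156 · 250 = 468000.

468000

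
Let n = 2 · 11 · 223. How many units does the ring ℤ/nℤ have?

φ(4906) = 4906 · (1 − 1/2) · (1 − 1/11) · (1 − 1/223)
       = 4906 · 2220/4906 = 2220.

2220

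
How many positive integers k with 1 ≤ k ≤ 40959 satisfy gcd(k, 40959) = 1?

First factor: 40959 = 3^3 · 37 · 41.
φ(3^3) = 3^3 − 3^2 = 27 − 9 = 18.
φ(37) = 37 − 1 = 36.
φ(41) = 41 − 1 = 40.
Since φ is multiplicative, φ(40959) = 18 · 36 · 40 = 25920.

25920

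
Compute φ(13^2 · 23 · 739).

2532816

φ(13^2) = 13^1·(13−1) = 13·12 = 156.
φ(23) = 23 − 1 = 22.
φ(739) = 739 − 1 = 738.
φ(2872493) = 156 × 22 × 738 = 2532816.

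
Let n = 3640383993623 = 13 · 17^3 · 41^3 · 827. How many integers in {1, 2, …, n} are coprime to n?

3081816837120

φ(3640383993623) = 3640383993623 · (1 − 1/13) · (1 − 1/17) · (1 − 1/41) · (1 − 1/827)
       = 3640383993623 · 6343680/7493447 = 3081816837120.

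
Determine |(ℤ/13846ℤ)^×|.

Factor 13846: 13846 = 2 * 7 * 23 * 43.
φ(13846) = 13846 · (1 − 1/2) · (1 − 1/7) · (1 − 1/23) · (1 − 1/43)
       = 13846 · 5544/13846 = 5544.

5544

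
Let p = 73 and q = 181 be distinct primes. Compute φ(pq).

12960

φ(n) = (p − 1)(q − 1) = (73−1)(181−1) = 72·180 = 12960.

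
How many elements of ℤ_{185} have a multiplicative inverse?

Prime factorization: 185 = 5 × 37.
φ(185) = 185 · (1 − 1/5) · (1 − 1/37)
       = 185 · 144/185 = 144.

144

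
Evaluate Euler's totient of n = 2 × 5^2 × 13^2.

3120

φ(8450) = 8450 · (1 − 1/2) · (1 − 1/5) · (1 − 1/13)
       = 8450 · 48/130 = 3120.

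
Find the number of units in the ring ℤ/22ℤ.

10

First factor: 22 = 2 · 11.
φ(2) = 2 − 1 = 1.
φ(11) = 11 − 1 = 10.
φ(22) = 1 × 10 = 10.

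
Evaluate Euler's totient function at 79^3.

φ(79^3) = 79^3 − 79^2 = 493039 − 6241 = 486798.

486798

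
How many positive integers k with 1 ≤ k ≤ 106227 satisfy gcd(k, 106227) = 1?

60480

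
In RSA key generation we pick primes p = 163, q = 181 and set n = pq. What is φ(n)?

29160

φ(n) = (p − 1)(q − 1) = (163−1)(181−1) = 162·180 = 29160.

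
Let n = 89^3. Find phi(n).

697048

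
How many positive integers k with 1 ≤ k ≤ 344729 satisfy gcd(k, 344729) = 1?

261360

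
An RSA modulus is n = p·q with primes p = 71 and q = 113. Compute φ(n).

7840

φ(pq) = (p−1)(q−1) = 70 · 112 = 7840.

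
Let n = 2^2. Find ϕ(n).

φ(2^2) = 2^1·(2−1) = 2·1 = 2.

2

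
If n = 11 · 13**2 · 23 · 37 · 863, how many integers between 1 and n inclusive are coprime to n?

φ(1365273767) = 1365273767 · (1 − 1/11) · (1 − 1/13) · (1 − 1/23) · (1 − 1/37) · (1 − 1/863)
       = 1365273767 · 81924480/105021059 = 1065018240.

1065018240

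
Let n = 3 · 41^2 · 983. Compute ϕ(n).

3220960

φ(4957269) = 4957269 · (1 − 1/3) · (1 − 1/41) · (1 − 1/983)
       = 4957269 · 78560/120909 = 3220960.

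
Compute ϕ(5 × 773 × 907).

2797728

φ(3505555) = 3505555 · (1 − 1/5) · (1 − 1/773) · (1 − 1/907)
       = 3505555 · 2797728/3505555 = 2797728.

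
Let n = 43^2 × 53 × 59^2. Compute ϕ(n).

321366864

φ(341127557) = 341127557 · (1 − 1/43) · (1 − 1/53) · (1 − 1/59)
       = 341127557 · 126672/134461 = 321366864.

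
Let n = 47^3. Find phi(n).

101614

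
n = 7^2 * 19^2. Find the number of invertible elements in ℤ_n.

14364

φ(17689) = 17689 · (1 − 1/7) · (1 − 1/19)
       = 17689 · 108/133 = 14364.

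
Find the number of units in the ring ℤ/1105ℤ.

1105 = 5 × 13 × 17.
φ(5) = 5 − 1 = 4.
φ(13) = 13 − 1 = 12.
φ(17) = 17 − 1 = 16.
Multiply: 4 · 12 · 16 = 768.

768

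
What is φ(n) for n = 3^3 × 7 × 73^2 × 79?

44276544

φ(3^3) = 3^2·(3−1) = 9·2 = 18.
φ(7) = 7 − 1 = 6.
φ(73^2) = 73^2 − 73^1 = 5329 − 73 = 5256.
φ(79) = 79 − 1 = 78.
φ(79567299) = 18 × 6 × 5256 × 78 = 44276544.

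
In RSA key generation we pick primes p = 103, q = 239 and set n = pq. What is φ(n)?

For distinct primes, φ(pq) = (p−1)(q−1) = 102 × 238 = 24276.

24276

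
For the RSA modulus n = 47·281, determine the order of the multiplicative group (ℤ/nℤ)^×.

φ(n) = (p − 1)(q − 1) = (47−1)(281−1) = 46·280 = 12880.

12880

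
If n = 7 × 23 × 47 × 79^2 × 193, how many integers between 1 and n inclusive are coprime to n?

7183807488

φ(7) = 7 − 1 = 6.
φ(23) = 23 − 1 = 22.
φ(47) = 47 − 1 = 46.
φ(79^2) = 79^1·(79−1) = 79·78 = 6162.
φ(193) = 193 − 1 = 192.
Since φ is multiplicative, φ(9114549871) = 6 · 22 · 46 · 6162 · 192 = 7183807488.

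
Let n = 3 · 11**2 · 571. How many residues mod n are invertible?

125400

φ(3) = 3 − 1 = 2.
φ(11^2) = 11^2 − 11^1 = 121 − 11 = 110.
φ(571) = 571 − 1 = 570.
φ(207273) = 2 × 110 × 570 = 125400.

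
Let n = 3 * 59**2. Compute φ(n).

φ(3) = 3 − 1 = 2.
φ(59^2) = 59^1·(59−1) = 59·58 = 3422.
Multiply: 2 · 3422 = 6844.

6844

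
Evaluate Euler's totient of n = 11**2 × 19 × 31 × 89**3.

φ(50242435661) = 50242435661 · (1 − 1/11) · (1 − 1/19) · (1 − 1/31) · (1 − 1/89)
       = 50242435661 · 475200/576631 = 41404651200.

41404651200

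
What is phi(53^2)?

2756

φ(53^2) = 53^2 − 53^1 = 2809 − 53 = 2756.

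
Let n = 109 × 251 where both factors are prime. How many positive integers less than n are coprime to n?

φ(27359) = 27359 · (1 − 1/109) · (1 − 1/251)
       = 27359 · 27000/27359 = 27000.

27000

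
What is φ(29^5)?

19803868

φ(29^5) = 29^5 − 29^4 = 20511149 − 707281 = 19803868.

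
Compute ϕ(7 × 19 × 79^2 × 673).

φ(7) = 7 − 1 = 6.
φ(19) = 19 − 1 = 18.
φ(79^2) = 79^2 − 79^1 = 6241 − 79 = 6162.
φ(673) = 673 − 1 = 672.
Since φ is multiplicative, φ(558625669) = 6 · 18 · 6162 · 672 = 447213312.

447213312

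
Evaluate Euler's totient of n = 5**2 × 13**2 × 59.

180960

φ(5^2) = 5^1·(5−1) = 5·4 = 20.
φ(13^2) = 13^1·(13−1) = 13·12 = 156.
φ(59) = 59 − 1 = 58.
Multiply: 20 · 156 · 58 = 180960.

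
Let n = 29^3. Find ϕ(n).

φ(29^3) = 29^3 − 29^2 = 24389 − 841 = 23548.

23548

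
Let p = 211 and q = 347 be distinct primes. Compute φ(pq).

72660

φ(n) = (p − 1)(q − 1) = (211−1)(347−1) = 210·346 = 72660.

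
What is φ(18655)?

11520

Factor 18655: 18655 = 5 · 7 · 13 · 41.
φ(18655) = 18655 · (1 − 1/5) · (1 − 1/7) · (1 − 1/13) · (1 − 1/41)
       = 18655 · 11520/18655 = 11520.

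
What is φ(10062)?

First factor: 10062 = 2 · 3^2 · 13 · 43.
φ(10062) = 10062 · (1 − 1/2) · (1 − 1/3) · (1 − 1/13) · (1 − 1/43)
       = 10062 · 1008/3354 = 3024.

3024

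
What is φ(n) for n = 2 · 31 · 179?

5340

φ(2) = 2 − 1 = 1.
φ(31) = 31 − 1 = 30.
φ(179) = 179 − 1 = 178.
Since φ is multiplicative, φ(11098) = 1 · 30 · 178 = 5340.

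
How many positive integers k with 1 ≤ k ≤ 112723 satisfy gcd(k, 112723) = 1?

First factor: 112723 = 13**2 × 23 × 29.
φ(13^2) = 13^1·(13−1) = 13·12 = 156.
φ(23) = 23 − 1 = 22.
φ(29) = 29 − 1 = 28.
Since φ is multiplicative, φ(112723) = 156 · 22 · 28 = 96096.

96096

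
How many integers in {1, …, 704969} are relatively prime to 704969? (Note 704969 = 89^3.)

φ(704969) = 704969 · (1 − 1/89)
       = 704969 · 88/89 = 697048.

697048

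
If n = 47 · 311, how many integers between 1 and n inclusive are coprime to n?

φ(47) = 47 − 1 = 46.
φ(311) = 311 − 1 = 310.
φ(14617) = 46 × 310 = 14260.

14260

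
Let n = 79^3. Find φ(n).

486798

φ(79^3) = 79^2·(79−1) = 6241·78 = 486798.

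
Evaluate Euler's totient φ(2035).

1440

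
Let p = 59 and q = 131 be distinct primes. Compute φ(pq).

φ(n) = (p − 1)(q − 1) = (59−1)(131−1) = 58·130 = 7540.

7540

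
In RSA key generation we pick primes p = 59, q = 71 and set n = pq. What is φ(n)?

4060

For distinct primes, φ(pq) = (p−1)(q−1) = 58 × 70 = 4060.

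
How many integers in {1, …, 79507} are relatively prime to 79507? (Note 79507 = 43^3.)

φ(79507) = 79507 · (1 − 1/43)
       = 79507 · 42/43 = 77658.

77658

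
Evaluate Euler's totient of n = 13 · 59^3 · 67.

φ(13) = 13 − 1 = 12.
φ(59^3) = 59^2·(59−1) = 3481·58 = 201898.
φ(67) = 67 − 1 = 66.
Since φ is multiplicative, φ(178885109) = 12 · 201898 · 66 = 159903216.

159903216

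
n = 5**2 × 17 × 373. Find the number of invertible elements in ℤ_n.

φ(158525) = 158525 · (1 − 1/5) · (1 − 1/17) · (1 − 1/373)
       = 158525 · 23808/31705 = 119040.

119040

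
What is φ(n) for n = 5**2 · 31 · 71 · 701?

29400000

φ(5^2) = 5^2 − 5^1 = 25 − 5 = 20.
φ(31) = 31 − 1 = 30.
φ(71) = 71 − 1 = 70.
φ(701) = 701 − 1 = 700.
Multiply: 20 · 30 · 70 · 700 = 29400000.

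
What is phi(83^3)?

φ(83^3) = 83^2·(83−1) = 6889·82 = 564898.

564898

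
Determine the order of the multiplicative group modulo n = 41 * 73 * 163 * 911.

φ(41) = 41 − 1 = 40.
φ(73) = 73 − 1 = 72.
φ(163) = 163 − 1 = 162.
φ(911) = 911 − 1 = 910.
φ(444439549) = 40 × 72 × 162 × 910 = 424569600.

424569600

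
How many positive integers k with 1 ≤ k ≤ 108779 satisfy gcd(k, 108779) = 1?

92400

108779 = 11^2 · 29 · 31.
φ(11^2) = 11^1·(11−1) = 11·10 = 110.
φ(29) = 29 − 1 = 28.
φ(31) = 31 − 1 = 30.
φ(108779) = 110 × 28 × 30 = 92400.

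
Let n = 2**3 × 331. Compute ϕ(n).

1320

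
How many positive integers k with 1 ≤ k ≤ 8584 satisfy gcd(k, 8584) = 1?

4032

8584 = 2^3 · 29 · 37.
φ(8584) = 8584 · (1 − 1/2) · (1 − 1/29) · (1 − 1/37)
       = 8584 · 1008/2146 = 4032.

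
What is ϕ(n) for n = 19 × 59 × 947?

987624

φ(1061587) = 1061587 · (1 − 1/19) · (1 − 1/59) · (1 − 1/947)
       = 1061587 · 987624/1061587 = 987624.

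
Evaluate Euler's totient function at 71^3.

352870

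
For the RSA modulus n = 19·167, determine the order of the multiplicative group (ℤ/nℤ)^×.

φ(n) = (p − 1)(q − 1) = (19−1)(167−1) = 18·166 = 2988.

2988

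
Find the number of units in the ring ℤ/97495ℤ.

Factor 97495: 97495 = 5 × 17 × 31 × 37.
φ(97495) = 97495 · (1 − 1/5) · (1 − 1/17) · (1 − 1/31) · (1 − 1/37)
       = 97495 · 69120/97495 = 69120.

69120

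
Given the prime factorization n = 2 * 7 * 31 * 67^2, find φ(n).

795960

φ(2) = 2 − 1 = 1.
φ(7) = 7 − 1 = 6.
φ(31) = 31 − 1 = 30.
φ(67^2) = 67^1·(67−1) = 67·66 = 4422.
Multiply: 1 · 6 · 30 · 4422 = 795960.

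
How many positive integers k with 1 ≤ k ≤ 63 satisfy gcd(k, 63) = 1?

36

First factor: 63 = 3^2 * 7.
φ(63) = 63 · (1 − 1/3) · (1 − 1/7)
       = 63 · 12/21 = 36.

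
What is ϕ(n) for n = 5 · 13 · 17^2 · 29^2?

10601472

φ(15798185) = 15798185 · (1 − 1/5) · (1 − 1/13) · (1 − 1/17) · (1 − 1/29)
       = 15798185 · 21504/32045 = 10601472.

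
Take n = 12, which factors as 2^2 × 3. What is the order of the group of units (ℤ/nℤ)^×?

4

φ(2^2) = 2^1·(2−1) = 2·1 = 2.
φ(3) = 3 − 1 = 2.
φ(12) = 2 × 2 = 4.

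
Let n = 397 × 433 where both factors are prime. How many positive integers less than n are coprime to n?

171072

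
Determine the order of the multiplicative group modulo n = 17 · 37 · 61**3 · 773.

φ(110362020877) = 110362020877 · (1 − 1/17) · (1 − 1/37) · (1 − 1/61) · (1 − 1/773)
       = 110362020877 · 26680320/29659237 = 99277470720.

99277470720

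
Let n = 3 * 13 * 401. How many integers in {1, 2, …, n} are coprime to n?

φ(3) = 3 − 1 = 2.
φ(13) = 13 − 1 = 12.
φ(401) = 401 − 1 = 400.
φ(15639) = 2 × 12 × 400 = 9600.

9600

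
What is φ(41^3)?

67240

φ(68921) = 68921 · (1 − 1/41)
       = 68921 · 40/41 = 67240.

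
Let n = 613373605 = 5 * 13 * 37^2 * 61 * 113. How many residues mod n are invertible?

φ(5) = 5 − 1 = 4.
φ(13) = 13 − 1 = 12.
φ(37^2) = 37^1·(37−1) = 37·36 = 1332.
φ(61) = 61 − 1 = 60.
φ(113) = 113 − 1 = 112.
Since φ is multiplicative, φ(613373605) = 4 · 12 · 1332 · 60 · 112 = 429649920.

429649920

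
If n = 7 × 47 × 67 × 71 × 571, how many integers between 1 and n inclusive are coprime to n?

726818400

φ(7) = 7 − 1 = 6.
φ(47) = 47 − 1 = 46.
φ(67) = 67 − 1 = 66.
φ(71) = 71 − 1 = 70.
φ(571) = 571 − 1 = 570.
Since φ is multiplicative, φ(893645263) = 6 · 46 · 66 · 70 · 570 = 726818400.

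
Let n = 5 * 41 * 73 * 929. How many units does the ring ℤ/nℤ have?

10690560

φ(5) = 5 − 1 = 4.
φ(41) = 41 − 1 = 40.
φ(73) = 73 − 1 = 72.
φ(929) = 929 − 1 = 928.
Since φ is multiplicative, φ(13902485) = 4 · 40 · 72 · 928 = 10690560.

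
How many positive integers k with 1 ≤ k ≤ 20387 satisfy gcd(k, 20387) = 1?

18144

Factor 20387: 20387 = 19 · 29 · 37.
φ(19) = 19 − 1 = 18.
φ(29) = 29 − 1 = 28.
φ(37) = 37 − 1 = 36.
φ(20387) = 18 × 28 × 36 = 18144.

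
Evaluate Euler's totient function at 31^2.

930

φ(31^2) = 31^1·(31−1) = 31·30 = 930.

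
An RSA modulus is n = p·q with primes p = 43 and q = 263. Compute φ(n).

φ(n) = (p − 1)(q − 1) = (43−1)(263−1) = 42·262 = 11004.

11004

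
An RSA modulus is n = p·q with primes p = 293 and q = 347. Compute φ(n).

101032

φ(n) = (p − 1)(q − 1) = (293−1)(347−1) = 292·346 = 101032.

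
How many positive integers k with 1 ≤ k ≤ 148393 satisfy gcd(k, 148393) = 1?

112896

Factor 148393: 148393 = 7 × 17 × 29 × 43.
φ(148393) = 148393 · (1 − 1/7) · (1 − 1/17) · (1 − 1/29) · (1 − 1/43)
       = 148393 · 112896/148393 = 112896.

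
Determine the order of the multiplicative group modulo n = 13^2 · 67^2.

φ(13^2) = 13^1·(13−1) = 13·12 = 156.
φ(67^2) = 67^2 − 67^1 = 4489 − 67 = 4422.
φ(758641) = 156 × 4422 = 689832.

689832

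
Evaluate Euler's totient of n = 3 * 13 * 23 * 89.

φ(3) = 3 − 1 = 2.
φ(13) = 13 − 1 = 12.
φ(23) = 23 − 1 = 22.
φ(89) = 89 − 1 = 88.
Since φ is multiplicative, φ(79833) = 2 · 12 · 22 · 88 = 46464.

46464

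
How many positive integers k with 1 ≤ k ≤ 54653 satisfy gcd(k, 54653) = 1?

54653 = 31 × 41 × 43.
φ(31) = 31 − 1 = 30.
φ(41) = 41 − 1 = 40.
φ(43) = 43 − 1 = 42.
Multiply: 30 · 40 · 42 = 50400.

50400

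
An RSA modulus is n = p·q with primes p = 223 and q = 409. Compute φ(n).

90576

φ(223) = 223 − 1 = 222.
φ(409) = 409 − 1 = 408.
Multiply: 222 · 408 = 90576.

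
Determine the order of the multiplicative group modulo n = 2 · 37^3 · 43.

φ(2) = 2 − 1 = 1.
φ(37^3) = 37^3 − 37^2 = 50653 − 1369 = 49284.
φ(43) = 43 − 1 = 42.
Since φ is multiplicative, φ(4356158) = 1 · 49284 · 42 = 2069928.

2069928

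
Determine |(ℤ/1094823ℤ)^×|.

Factor 1094823: 1094823 = 3^3 · 23 · 41 · 43.
φ(1094823) = 1094823 · (1 − 1/3) · (1 − 1/23) · (1 − 1/41) · (1 − 1/43)
       = 1094823 · 73920/121647 = 665280.

665280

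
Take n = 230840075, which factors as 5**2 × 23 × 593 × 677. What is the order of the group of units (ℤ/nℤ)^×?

176084480

φ(5^2) = 5^2 − 5^1 = 25 − 5 = 20.
φ(23) = 23 − 1 = 22.
φ(593) = 593 − 1 = 592.
φ(677) = 677 − 1 = 676.
Since φ is multiplicative, φ(230840075) = 20 · 22 · 592 · 676 = 176084480.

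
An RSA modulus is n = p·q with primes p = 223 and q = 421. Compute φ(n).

93240

For distinct primes, φ(pq) = (p−1)(q−1) = 222 × 420 = 93240.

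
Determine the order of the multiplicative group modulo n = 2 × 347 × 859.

296868

φ(2) = 2 − 1 = 1.
φ(347) = 347 − 1 = 346.
φ(859) = 859 − 1 = 858.
φ(596146) = 1 × 346 × 858 = 296868.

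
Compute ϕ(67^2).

4422

φ(67^2) = 67^2 − 67^1 = 4489 − 67 = 4422.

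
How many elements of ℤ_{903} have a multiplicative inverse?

504

Prime factorization: 903 = 3 × 7 × 43.
φ(903) = 903 · (1 − 1/3) · (1 − 1/7) · (1 − 1/43)
       = 903 · 504/903 = 504.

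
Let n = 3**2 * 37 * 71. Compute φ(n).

15120

φ(23643) = 23643 · (1 − 1/3) · (1 − 1/37) · (1 − 1/71)
       = 23643 · 5040/7881 = 15120.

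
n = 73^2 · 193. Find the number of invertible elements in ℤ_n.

φ(73^2) = 73^1·(73−1) = 73·72 = 5256.
φ(193) = 193 − 1 = 192.
Multiply: 5256 · 192 = 1009152.

1009152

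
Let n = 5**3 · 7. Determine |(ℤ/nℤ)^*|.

600

φ(5^3) = 5^2·(5−1) = 25·4 = 100.
φ(7) = 7 − 1 = 6.
Since φ is multiplicative, φ(875) = 100 · 6 = 600.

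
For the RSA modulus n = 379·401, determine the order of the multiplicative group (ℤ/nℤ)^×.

151200

φ(n) = (p − 1)(q − 1) = (379−1)(401−1) = 378·400 = 151200.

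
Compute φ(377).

Prime factorization: 377 = 13 · 29.
φ(13) = 13 − 1 = 12.
φ(29) = 29 − 1 = 28.
φ(377) = 12 × 28 = 336.

336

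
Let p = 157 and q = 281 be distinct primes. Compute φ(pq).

43680

φ(44117) = 44117 · (1 − 1/157) · (1 − 1/281)
       = 44117 · 43680/44117 = 43680.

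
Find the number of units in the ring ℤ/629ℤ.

629 = 17 · 37.
φ(17) = 17 − 1 = 16.
φ(37) = 37 − 1 = 36.
Multiply: 16 · 36 = 576.

576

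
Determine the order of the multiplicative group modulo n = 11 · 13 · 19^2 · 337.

φ(17396951) = 17396951 · (1 − 1/11) · (1 − 1/13) · (1 − 1/19) · (1 − 1/337)
       = 17396951 · 725760/915629 = 13789440.

13789440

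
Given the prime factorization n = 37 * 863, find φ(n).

31032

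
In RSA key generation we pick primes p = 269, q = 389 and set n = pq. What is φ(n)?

103984

φ(n) = (p − 1)(q − 1) = (269−1)(389−1) = 268·388 = 103984.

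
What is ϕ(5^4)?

500

φ(625) = 625 · (1 − 1/5)
       = 625 · 4/5 = 500.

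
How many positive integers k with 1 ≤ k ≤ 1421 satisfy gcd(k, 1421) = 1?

1176

Factor 1421: 1421 = 7^2 * 29.
φ(7^2) = 7^2 − 7^1 = 49 − 7 = 42.
φ(29) = 29 − 1 = 28.
φ(1421) = 42 × 28 = 1176.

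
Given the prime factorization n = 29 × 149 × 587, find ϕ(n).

φ(2536427) = 2536427 · (1 − 1/29) · (1 − 1/149) · (1 − 1/587)
       = 2536427 · 2428384/2536427 = 2428384.

2428384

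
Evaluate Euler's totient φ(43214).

19200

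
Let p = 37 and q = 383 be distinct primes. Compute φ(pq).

13752

φ(n) = (p − 1)(q − 1) = (37−1)(383−1) = 36·382 = 13752.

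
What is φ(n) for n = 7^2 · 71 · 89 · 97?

24837120

φ(7^2) = 7^1·(7−1) = 7·6 = 42.
φ(71) = 71 − 1 = 70.
φ(89) = 89 − 1 = 88.
φ(97) = 97 − 1 = 96.
Multiply: 42 · 70 · 88 · 96 = 24837120.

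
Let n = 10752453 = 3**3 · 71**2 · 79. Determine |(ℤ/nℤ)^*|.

6977880

φ(3^3) = 3^2·(3−1) = 9·2 = 18.
φ(71^2) = 71^2 − 71^1 = 5041 − 71 = 4970.
φ(79) = 79 − 1 = 78.
Since φ is multiplicative, φ(10752453) = 18 · 4970 · 78 = 6977880.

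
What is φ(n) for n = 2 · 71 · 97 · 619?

φ(8526106) = 8526106 · (1 − 1/2) · (1 − 1/71) · (1 − 1/97) · (1 − 1/619)
       = 8526106 · 4152960/8526106 = 4152960.

4152960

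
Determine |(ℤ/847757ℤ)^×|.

739200

847757 = 23 × 29 × 31 × 41.
φ(847757) = 847757 · (1 − 1/23) · (1 − 1/29) · (1 − 1/31) · (1 − 1/41)
       = 847757 · 739200/847757 = 739200.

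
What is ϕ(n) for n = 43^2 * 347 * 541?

337433040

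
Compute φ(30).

8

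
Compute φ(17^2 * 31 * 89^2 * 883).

φ(17^2) = 17^2 − 17^1 = 289 − 17 = 272.
φ(31) = 31 − 1 = 30.
φ(89^2) = 89^2 − 89^1 = 7921 − 89 = 7832.
φ(883) = 883 − 1 = 882.
φ(62661423037) = 272 × 30 × 7832 × 882 = 56367843840.

56367843840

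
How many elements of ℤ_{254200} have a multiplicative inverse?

96000

First factor: 254200 = 2**3 * 5**2 * 31 * 41.
φ(254200) = 254200 · (1 − 1/2) · (1 − 1/5) · (1 − 1/31) · (1 − 1/41)
       = 254200 · 4800/12710 = 96000.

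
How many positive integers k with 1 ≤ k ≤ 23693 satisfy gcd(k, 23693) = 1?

21168

23693 = 19 · 29 · 43.
φ(23693) = 23693 · (1 − 1/19) · (1 − 1/29) · (1 − 1/43)
       = 23693 · 21168/23693 = 21168.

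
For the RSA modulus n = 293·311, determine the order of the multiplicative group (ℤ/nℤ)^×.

90520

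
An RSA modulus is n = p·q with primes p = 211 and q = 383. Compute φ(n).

80220

φ(211) = 211 − 1 = 210.
φ(383) = 383 − 1 = 382.
Since φ is multiplicative, φ(80813) = 210 · 382 = 80220.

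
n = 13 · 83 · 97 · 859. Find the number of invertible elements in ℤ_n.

81050112

φ(89905517) = 89905517 · (1 − 1/13) · (1 − 1/83) · (1 − 1/97) · (1 − 1/859)
       = 89905517 · 81050112/89905517 = 81050112.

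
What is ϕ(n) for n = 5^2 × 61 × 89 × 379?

39916800

φ(5^2) = 5^2 − 5^1 = 25 − 5 = 20.
φ(61) = 61 − 1 = 60.
φ(89) = 89 − 1 = 88.
φ(379) = 379 − 1 = 378.
Multiply: 20 · 60 · 88 · 378 = 39916800.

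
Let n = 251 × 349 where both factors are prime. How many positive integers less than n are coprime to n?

87000

φ(251) = 251 − 1 = 250.
φ(349) = 349 − 1 = 348.
Since φ is multiplicative, φ(87599) = 250 · 348 = 87000.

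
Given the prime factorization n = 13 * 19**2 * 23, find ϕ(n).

90288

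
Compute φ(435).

Prime factorization: 435 = 3 × 5 × 29.
φ(435) = 435 · (1 − 1/3) · (1 − 1/5) · (1 − 1/29)
       = 435 · 224/435 = 224.

224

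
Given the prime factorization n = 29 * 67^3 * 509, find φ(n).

φ(4439562643) = 4439562643 · (1 − 1/29) · (1 − 1/67) · (1 − 1/509)
       = 4439562643 · 938784/988987 = 4214201376.

4214201376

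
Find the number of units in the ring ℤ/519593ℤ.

443520

519593 = 19 * 23 * 29 * 41.
φ(519593) = 519593 · (1 − 1/19) · (1 − 1/23) · (1 − 1/29) · (1 − 1/41)
       = 519593 · 443520/519593 = 443520.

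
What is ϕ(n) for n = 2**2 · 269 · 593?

317312

φ(638068) = 638068 · (1 − 1/2) · (1 − 1/269) · (1 − 1/593)
       = 638068 · 158656/319034 = 317312.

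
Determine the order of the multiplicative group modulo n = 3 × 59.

φ(3) = 3 − 1 = 2.
φ(59) = 59 − 1 = 58.
Multiply: 2 · 58 = 116.

116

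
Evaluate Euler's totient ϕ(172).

84

172 = 2**2 * 43.
φ(172) = 172 · (1 − 1/2) · (1 − 1/43)
       = 172 · 42/86 = 84.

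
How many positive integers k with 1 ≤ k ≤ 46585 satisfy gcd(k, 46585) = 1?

29040

Prime factorization: 46585 = 5 × 7 × 11^3.
φ(5) = 5 − 1 = 4.
φ(7) = 7 − 1 = 6.
φ(11^3) = 11^2·(11−1) = 121·10 = 1210.
Since φ is multiplicative, φ(46585) = 4 · 6 · 1210 = 29040.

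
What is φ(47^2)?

2162

φ(2209) = 2209 · (1 − 1/47)
       = 2209 · 46/47 = 2162.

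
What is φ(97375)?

Prime factorization: 97375 = 5**3 × 19 × 41.
φ(5^3) = 5^3 − 5^2 = 125 − 25 = 100.
φ(19) = 19 − 1 = 18.
φ(41) = 41 − 1 = 40.
Multiply: 100 · 18 · 40 = 72000.

72000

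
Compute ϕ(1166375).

756000

Factor 1166375: 1166375 = 5^3 × 7 × 31 × 43.
φ(1166375) = 1166375 · (1 − 1/5) · (1 − 1/7) · (1 − 1/31) · (1 − 1/43)
       = 1166375 · 30240/46655 = 756000.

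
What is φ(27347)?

24640

Prime factorization: 27347 = 23 · 29 · 41.
φ(23) = 23 − 1 = 22.
φ(29) = 29 − 1 = 28.
φ(41) = 41 − 1 = 40.
Since φ is multiplicative, φ(27347) = 22 · 28 · 40 = 24640.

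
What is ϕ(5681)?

Prime factorization: 5681 = 13 × 19 × 23.
φ(13) = 13 − 1 = 12.
φ(19) = 19 − 1 = 18.
φ(23) = 23 − 1 = 22.
Multiply: 12 · 18 · 22 = 4752.

4752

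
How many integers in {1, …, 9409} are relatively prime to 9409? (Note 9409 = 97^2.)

φ(97^2) = 97^2 − 97^1 = 9409 − 97 = 9312.

9312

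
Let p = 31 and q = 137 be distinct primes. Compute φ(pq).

For distinct primes, φ(pq) = (p−1)(q−1) = 30 × 136 = 4080.

4080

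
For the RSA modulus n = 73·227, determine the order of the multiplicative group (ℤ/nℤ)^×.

16272

For distinct primes, φ(pq) = (p−1)(q−1) = 72 × 226 = 16272.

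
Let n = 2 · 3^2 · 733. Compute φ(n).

4392

φ(13194) = 13194 · (1 − 1/2) · (1 − 1/3) · (1 − 1/733)
       = 13194 · 1464/4398 = 4392.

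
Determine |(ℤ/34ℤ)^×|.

16

First factor: 34 = 2 · 17.
φ(2) = 2 − 1 = 1.
φ(17) = 17 − 1 = 16.
φ(34) = 1 × 16 = 16.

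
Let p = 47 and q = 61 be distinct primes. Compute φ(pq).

φ(pq) = (p−1)(q−1) = 46 · 60 = 2760.

2760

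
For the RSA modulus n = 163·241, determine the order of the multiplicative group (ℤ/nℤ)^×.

φ(pq) = (p−1)(q−1) = 162 · 240 = 38880.

38880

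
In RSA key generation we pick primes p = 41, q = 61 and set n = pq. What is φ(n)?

2400

φ(n) = (p − 1)(q − 1) = (41−1)(61−1) = 40·60 = 2400.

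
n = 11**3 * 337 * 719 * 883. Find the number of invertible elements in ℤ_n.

φ(284772173719) = 284772173719 · (1 − 1/11) · (1 − 1/337) · (1 − 1/719) · (1 − 1/883)
       = 284772173719 · 2127807360/2353489039 = 257464690560.

257464690560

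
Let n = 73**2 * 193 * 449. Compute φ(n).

452100096

φ(461795153) = 461795153 · (1 − 1/73) · (1 − 1/193) · (1 − 1/449)
       = 461795153 · 6193152/6325961 = 452100096.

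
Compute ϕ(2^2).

2

φ(4) = 4 · (1 − 1/2)
       = 4 · 1/2 = 2.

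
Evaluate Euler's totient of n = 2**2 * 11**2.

220

φ(2^2) = 2^1·(2−1) = 2·1 = 2.
φ(11^2) = 11^2 − 11^1 = 121 − 11 = 110.
Since φ is multiplicative, φ(484) = 2 · 110 = 220.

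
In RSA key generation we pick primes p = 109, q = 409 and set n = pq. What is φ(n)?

44064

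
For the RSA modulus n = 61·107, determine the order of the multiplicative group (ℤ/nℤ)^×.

6360

φ(6527) = 6527 · (1 − 1/61) · (1 − 1/107)
       = 6527 · 6360/6527 = 6360.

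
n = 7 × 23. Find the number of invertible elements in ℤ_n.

132

φ(7) = 7 − 1 = 6.
φ(23) = 23 − 1 = 22.
Multiply: 6 · 22 = 132.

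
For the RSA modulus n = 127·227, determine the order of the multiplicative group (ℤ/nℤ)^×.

28476

φ(28829) = 28829 · (1 − 1/127) · (1 − 1/227)
       = 28829 · 28476/28829 = 28476.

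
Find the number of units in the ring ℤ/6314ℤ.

2400

Factor 6314: 6314 = 2 · 7 · 11 · 41.
φ(6314) = 6314 · (1 − 1/2) · (1 − 1/7) · (1 − 1/11) · (1 − 1/41)
       = 6314 · 2400/6314 = 2400.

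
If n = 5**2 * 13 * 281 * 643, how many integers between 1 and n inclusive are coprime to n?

43142400

φ(58721975) = 58721975 · (1 − 1/5) · (1 − 1/13) · (1 − 1/281) · (1 − 1/643)
       = 58721975 · 8628480/11744395 = 43142400.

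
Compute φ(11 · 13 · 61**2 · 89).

38649600

φ(11) = 11 − 1 = 10.
φ(13) = 13 − 1 = 12.
φ(61^2) = 61^2 − 61^1 = 3721 − 61 = 3660.
φ(89) = 89 − 1 = 88.
Since φ is multiplicative, φ(47357167) = 10 · 12 · 3660 · 88 = 38649600.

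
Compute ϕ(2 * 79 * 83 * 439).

φ(2) = 2 − 1 = 1.
φ(79) = 79 − 1 = 78.
φ(83) = 83 − 1 = 82.
φ(439) = 439 − 1 = 438.
Multiply: 1 · 78 · 82 · 438 = 2801448.

2801448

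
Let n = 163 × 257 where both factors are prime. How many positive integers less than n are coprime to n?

For distinct primes, φ(pq) = (p−1)(q−1) = 162 × 256 = 41472.

41472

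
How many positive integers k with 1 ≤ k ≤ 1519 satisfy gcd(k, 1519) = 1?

1519 = 7^2 * 31.
φ(1519) = 1519 · (1 − 1/7) · (1 − 1/31)
       = 1519 · 180/217 = 1260.

1260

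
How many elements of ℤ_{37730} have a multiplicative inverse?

11760

Prime factorization: 37730 = 2 * 5 * 7^3 * 11.
φ(37730) = 37730 · (1 − 1/2) · (1 − 1/5) · (1 − 1/7) · (1 − 1/11)
       = 37730 · 240/770 = 11760.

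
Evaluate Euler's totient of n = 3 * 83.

164

φ(249) = 249 · (1 − 1/3) · (1 − 1/83)
       = 249 · 164/249 = 164.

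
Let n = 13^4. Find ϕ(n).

26364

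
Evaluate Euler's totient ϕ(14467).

12672

First factor: 14467 = 17 · 23 · 37.
φ(17) = 17 − 1 = 16.
φ(23) = 23 − 1 = 22.
φ(37) = 37 − 1 = 36.
Multiply: 16 · 22 · 36 = 12672.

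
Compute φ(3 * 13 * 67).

φ(2613) = 2613 · (1 − 1/3) · (1 − 1/13) · (1 − 1/67)
       = 2613 · 1584/2613 = 1584.

1584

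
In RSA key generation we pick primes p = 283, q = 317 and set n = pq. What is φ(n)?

For distinct primes, φ(pq) = (p−1)(q−1) = 282 × 316 = 89112.

89112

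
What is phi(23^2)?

506

φ(23^2) = 23^1·(23−1) = 23·22 = 506.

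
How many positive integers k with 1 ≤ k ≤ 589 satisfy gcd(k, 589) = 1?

540

589 = 19 · 31.
φ(19) = 19 − 1 = 18.
φ(31) = 31 − 1 = 30.
φ(589) = 18 × 30 = 540.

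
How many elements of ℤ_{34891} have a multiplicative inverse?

31680

34891 = 23 × 37 × 41.
φ(34891) = 34891 · (1 − 1/23) · (1 − 1/37) · (1 − 1/41)
       = 34891 · 31680/34891 = 31680.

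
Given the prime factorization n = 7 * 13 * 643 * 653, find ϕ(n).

φ(38208989) = 38208989 · (1 − 1/7) · (1 − 1/13) · (1 − 1/643) · (1 − 1/653)
       = 38208989 · 30138048/38208989 = 30138048.

30138048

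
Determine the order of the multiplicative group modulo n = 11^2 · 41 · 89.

387200

φ(441529) = 441529 · (1 − 1/11) · (1 − 1/41) · (1 − 1/89)
       = 441529 · 35200/40139 = 387200.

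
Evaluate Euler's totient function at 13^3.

2028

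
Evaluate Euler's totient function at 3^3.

φ(3^3) = 3^2·(3−1) = 9·2 = 18.

18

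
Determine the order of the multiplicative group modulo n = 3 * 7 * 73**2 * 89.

φ(9959901) = 9959901 · (1 − 1/3) · (1 − 1/7) · (1 − 1/73) · (1 − 1/89)
       = 9959901 · 76032/136437 = 5550336.

5550336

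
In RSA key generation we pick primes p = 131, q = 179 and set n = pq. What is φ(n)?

φ(131) = 131 − 1 = 130.
φ(179) = 179 − 1 = 178.
Multiply: 130 · 178 = 23140.

23140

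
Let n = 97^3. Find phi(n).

903264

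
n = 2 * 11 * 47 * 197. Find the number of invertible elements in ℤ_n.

φ(2) = 2 − 1 = 1.
φ(11) = 11 − 1 = 10.
φ(47) = 47 − 1 = 46.
φ(197) = 197 − 1 = 196.
Multiply: 1 · 10 · 46 · 196 = 90160.

90160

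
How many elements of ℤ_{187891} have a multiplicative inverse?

187891 = 11 × 19 × 29 × 31.
φ(187891) = 187891 · (1 − 1/11) · (1 − 1/19) · (1 − 1/29) · (1 − 1/31)
       = 187891 · 151200/187891 = 151200.

151200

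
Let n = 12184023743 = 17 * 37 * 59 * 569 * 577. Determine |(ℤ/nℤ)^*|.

10930028544

φ(17) = 17 − 1 = 16.
φ(37) = 37 − 1 = 36.
φ(59) = 59 − 1 = 58.
φ(569) = 569 − 1 = 568.
φ(577) = 577 − 1 = 576.
Multiply: 16 · 36 · 58 · 568 · 576 = 10930028544.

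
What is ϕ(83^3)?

φ(83^3) = 83^2·(83−1) = 6889·82 = 564898.

564898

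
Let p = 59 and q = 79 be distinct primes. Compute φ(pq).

4524

For distinct primes, φ(pq) = (p−1)(q−1) = 58 × 78 = 4524.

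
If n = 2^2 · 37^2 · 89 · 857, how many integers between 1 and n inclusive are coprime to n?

φ(2^2) = 2^2 − 2^1 = 4 − 2 = 2.
φ(37^2) = 37^2 − 37^1 = 1369 − 37 = 1332.
φ(89) = 89 − 1 = 88.
φ(857) = 857 − 1 = 856.
Since φ is multiplicative, φ(417670948) = 2 · 1332 · 88 · 856 = 200673792.

200673792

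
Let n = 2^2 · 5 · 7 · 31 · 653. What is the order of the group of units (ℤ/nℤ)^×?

φ(2834020) = 2834020 · (1 − 1/2) · (1 − 1/5) · (1 − 1/7) · (1 − 1/31) · (1 − 1/653)
       = 2834020 · 469440/1417010 = 938880.

938880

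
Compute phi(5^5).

2500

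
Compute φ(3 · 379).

φ(1137) = 1137 · (1 − 1/3) · (1 − 1/379)
       = 1137 · 756/1137 = 756.

756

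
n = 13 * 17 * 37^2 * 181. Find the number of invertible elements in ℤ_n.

φ(54761369) = 54761369 · (1 − 1/13) · (1 − 1/17) · (1 − 1/37) · (1 − 1/181)
       = 54761369 · 1244160/1480037 = 46033920.

46033920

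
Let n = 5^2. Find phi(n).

20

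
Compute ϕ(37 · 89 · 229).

φ(37) = 37 − 1 = 36.
φ(89) = 89 − 1 = 88.
φ(229) = 229 − 1 = 228.
φ(754097) = 36 × 88 × 228 = 722304.

722304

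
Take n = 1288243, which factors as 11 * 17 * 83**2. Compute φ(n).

1088960

φ(11) = 11 − 1 = 10.
φ(17) = 17 − 1 = 16.
φ(83^2) = 83^1·(83−1) = 83·82 = 6806.
φ(1288243) = 10 × 16 × 6806 = 1088960.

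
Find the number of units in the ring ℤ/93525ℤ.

47040

First factor: 93525 = 3 × 5**2 × 29 × 43.
φ(3) = 3 − 1 = 2.
φ(5^2) = 5^2 − 5^1 = 25 − 5 = 20.
φ(29) = 29 − 1 = 28.
φ(43) = 43 − 1 = 42.
φ(93525) = 2 × 20 × 28 × 42 = 47040.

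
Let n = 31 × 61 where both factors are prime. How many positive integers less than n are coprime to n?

φ(n) = (p − 1)(q − 1) = (31−1)(61−1) = 30·60 = 1800.

1800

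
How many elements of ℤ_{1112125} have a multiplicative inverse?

720000

First factor: 1112125 = 5^3 · 7 · 31 · 41.
φ(5^3) = 5^2·(5−1) = 25·4 = 100.
φ(7) = 7 − 1 = 6.
φ(31) = 31 − 1 = 30.
φ(41) = 41 − 1 = 40.
φ(1112125) = 100 × 6 × 30 × 40 = 720000.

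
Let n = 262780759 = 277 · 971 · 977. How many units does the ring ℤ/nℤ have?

φ(277) = 277 − 1 = 276.
φ(971) = 971 − 1 = 970.
φ(977) = 977 − 1 = 976.
Since φ is multiplicative, φ(262780759) = 276 · 970 · 976 = 261294720.

261294720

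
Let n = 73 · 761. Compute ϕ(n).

φ(55553) = 55553 · (1 − 1/73) · (1 − 1/761)
       = 55553 · 54720/55553 = 54720.

54720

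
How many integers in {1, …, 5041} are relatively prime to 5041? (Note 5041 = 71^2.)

φ(5041) = 5041 · (1 − 1/71)
       = 5041 · 70/71 = 4970.

4970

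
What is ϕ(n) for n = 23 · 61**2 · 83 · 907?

5981991840

φ(23) = 23 − 1 = 22.
φ(61^2) = 61^1·(61−1) = 61·60 = 3660.
φ(83) = 83 − 1 = 82.
φ(907) = 907 − 1 = 906.
φ(6442773823) = 22 × 3660 × 82 × 906 = 5981991840.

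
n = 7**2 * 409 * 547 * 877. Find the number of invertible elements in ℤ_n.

8196080256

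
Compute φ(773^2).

596756

φ(773^2) = 773^2 − 773^1 = 597529 − 773 = 596756.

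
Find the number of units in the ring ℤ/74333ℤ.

60480

First factor: 74333 = 7^2 * 37 * 41.
φ(7^2) = 7^2 − 7^1 = 49 − 7 = 42.
φ(37) = 37 − 1 = 36.
φ(41) = 41 − 1 = 40.
φ(74333) = 42 × 36 × 40 = 60480.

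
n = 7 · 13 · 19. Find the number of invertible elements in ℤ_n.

1296

φ(7) = 7 − 1 = 6.
φ(13) = 13 − 1 = 12.
φ(19) = 19 − 1 = 18.
φ(1729) = 6 × 12 × 18 = 1296.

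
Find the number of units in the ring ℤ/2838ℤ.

2838 = 2 · 3 · 11 · 43.
φ(2838) = 2838 · (1 − 1/2) · (1 − 1/3) · (1 − 1/11) · (1 − 1/43)
       = 2838 · 840/2838 = 840.

840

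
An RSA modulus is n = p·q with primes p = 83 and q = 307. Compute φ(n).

φ(25481) = 25481 · (1 − 1/83) · (1 − 1/307)
       = 25481 · 25092/25481 = 25092.

25092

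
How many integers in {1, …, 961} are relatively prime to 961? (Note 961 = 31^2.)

φ(961) = 961 · (1 − 1/31)
       = 961 · 30/31 = 930.

930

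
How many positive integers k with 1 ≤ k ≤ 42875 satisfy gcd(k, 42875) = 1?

29400

Factor 42875: 42875 = 5^3 · 7^3.
φ(42875) = 42875 · (1 − 1/5) · (1 − 1/7)
       = 42875 · 24/35 = 29400.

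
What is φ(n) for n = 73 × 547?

39312

φ(39931) = 39931 · (1 − 1/73) · (1 − 1/547)
       = 39931 · 39312/39931 = 39312.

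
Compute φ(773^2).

596756

φ(597529) = 597529 · (1 − 1/773)
       = 597529 · 772/773 = 596756.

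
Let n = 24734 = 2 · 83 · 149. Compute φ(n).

12136

φ(2) = 2 − 1 = 1.
φ(83) = 83 − 1 = 82.
φ(149) = 149 − 1 = 148.
Multiply: 1 · 82 · 148 = 12136.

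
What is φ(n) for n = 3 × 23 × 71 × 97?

φ(3) = 3 − 1 = 2.
φ(23) = 23 − 1 = 22.
φ(71) = 71 − 1 = 70.
φ(97) = 97 − 1 = 96.
Since φ is multiplicative, φ(475203) = 2 · 22 · 70 · 96 = 295680.

295680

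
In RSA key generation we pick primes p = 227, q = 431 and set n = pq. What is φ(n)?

97180

φ(227) = 227 − 1 = 226.
φ(431) = 431 − 1 = 430.
Multiply: 226 · 430 = 97180.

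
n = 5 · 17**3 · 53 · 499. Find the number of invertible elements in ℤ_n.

φ(649670555) = 649670555 · (1 − 1/5) · (1 − 1/17) · (1 − 1/53) · (1 − 1/499)
       = 649670555 · 1657344/2247995 = 478972416.

478972416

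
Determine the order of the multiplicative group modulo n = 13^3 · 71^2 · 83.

826491120

φ(919231391) = 919231391 · (1 − 1/13) · (1 − 1/71) · (1 − 1/83)
       = 919231391 · 68880/76609 = 826491120.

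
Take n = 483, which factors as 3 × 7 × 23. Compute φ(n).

264

φ(3) = 3 − 1 = 2.
φ(7) = 7 − 1 = 6.
φ(23) = 23 − 1 = 22.
Multiply: 2 · 6 · 22 = 264.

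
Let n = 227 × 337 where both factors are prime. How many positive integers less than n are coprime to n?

φ(227) = 227 − 1 = 226.
φ(337) = 337 − 1 = 336.
Since φ is multiplicative, φ(76499) = 226 · 336 = 75936.

75936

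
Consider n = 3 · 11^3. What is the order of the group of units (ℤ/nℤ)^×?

φ(3) = 3 − 1 = 2.
φ(11^3) = 11^2·(11−1) = 121·10 = 1210.
Since φ is multiplicative, φ(3993) = 2 · 1210 = 2420.

2420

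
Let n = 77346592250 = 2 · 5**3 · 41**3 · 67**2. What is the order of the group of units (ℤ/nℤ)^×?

φ(2) = 2 − 1 = 1.
φ(5^3) = 5^2·(5−1) = 25·4 = 100.
φ(41^3) = 41^2·(41−1) = 1681·40 = 67240.
φ(67^2) = 67^1·(67−1) = 67·66 = 4422.
Multiply: 1 · 100 · 67240 · 4422 = 29733528000.

29733528000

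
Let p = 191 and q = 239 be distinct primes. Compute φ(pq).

45220

φ(n) = (p − 1)(q − 1) = (191−1)(239−1) = 190·238 = 45220.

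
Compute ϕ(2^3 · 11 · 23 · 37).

31680

φ(74888) = 74888 · (1 − 1/2) · (1 − 1/11) · (1 − 1/23) · (1 − 1/37)
       = 74888 · 7920/18722 = 31680.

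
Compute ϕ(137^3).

2552584

φ(137^3) = 137^3 − 137^2 = 2571353 − 18769 = 2552584.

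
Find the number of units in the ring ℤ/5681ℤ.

Prime factorization: 5681 = 13 × 19 × 23.
φ(13) = 13 − 1 = 12.
φ(19) = 19 − 1 = 18.
φ(23) = 23 − 1 = 22.
Since φ is multiplicative, φ(5681) = 12 · 18 · 22 = 4752.

4752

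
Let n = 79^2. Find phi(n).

φ(6241) = 6241 · (1 − 1/79)
       = 6241 · 78/79 = 6162.

6162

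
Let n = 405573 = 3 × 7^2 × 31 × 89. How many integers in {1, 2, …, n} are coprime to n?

φ(3) = 3 − 1 = 2.
φ(7^2) = 7^1·(7−1) = 7·6 = 42.
φ(31) = 31 − 1 = 30.
φ(89) = 89 − 1 = 88.
Multiply: 2 · 42 · 30 · 88 = 221760.

221760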